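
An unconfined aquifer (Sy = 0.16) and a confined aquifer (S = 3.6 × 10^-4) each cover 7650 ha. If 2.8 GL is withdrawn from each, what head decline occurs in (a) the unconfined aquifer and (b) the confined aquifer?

Δh_u ≈ 0.229 m; Δh_c ≈ 102 m

A = 7650 ha = 7.65 × 10^7 m²
ΔV = 2.8 GL = 2.8 × 10^6 m³
Unconfined: Δh_u = ΔV/(Sy·A) = 2.8 × 10^6/(0.16 × 7.65 × 10^7) = 0.2288 m
Confined: Δh_c = ΔV/(S·A) = 2.8 × 10^6/(3.6 × 10^-4 × 7.65 × 10^7) = 101.7 m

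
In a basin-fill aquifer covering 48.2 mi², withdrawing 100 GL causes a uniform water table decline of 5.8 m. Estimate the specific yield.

A = 48.2 mi² = 1.248 × 10^8 m²
ΔV = 100 GL = 1 × 10^8 m³
Sy = ΔV / (A × Δh) = 1 × 10^8 m³ / (1.248 × 10^8 m² × 5.8 m) = 0.1381

Sy ≈ 0.14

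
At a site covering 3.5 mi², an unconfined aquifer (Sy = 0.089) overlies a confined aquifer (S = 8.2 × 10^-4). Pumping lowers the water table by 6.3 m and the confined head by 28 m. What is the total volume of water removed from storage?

ΔV ≈ 5.29 × 10^6 m³

A = 3.5 mi² = 9.065 × 10^6 m²
Unconfined: ΔV_u = Sy × A × Δh_u = 0.089 × 9.065 × 10^6 × 6.3 = 5.083 × 10^6 m³
Confined: ΔV_c = S × A × Δh_c = 8.2 × 10^-4 × 9.065 × 10^6 × 28 = 2.081 × 10^5 m³
Total ΔV = 5.083 × 10^6 + 2.081 × 10^5 = 5.291 × 10^6 m³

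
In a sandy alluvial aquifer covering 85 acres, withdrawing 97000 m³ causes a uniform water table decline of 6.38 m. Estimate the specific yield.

A = 85 acres = 3.44 × 10^5 m²
Sy = ΔV / (A × Δh) = 97000 m³ / (3.44 × 10^5 m² × 6.38 m) = 0.0442

Sy ≈ 0.044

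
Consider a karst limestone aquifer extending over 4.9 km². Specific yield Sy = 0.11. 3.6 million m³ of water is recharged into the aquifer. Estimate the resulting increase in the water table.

A = 4.9 km² = 4.9 × 10^6 m²
ΔV = 3.6 million m³ = 3.6 × 10^6 m³
Δh = ΔV / (Sy × A) = 3.6 × 10^6 m³ / (0.11 × 4.9 × 10^6 m²) = 6.679 m

Δh ≈ 6.68 m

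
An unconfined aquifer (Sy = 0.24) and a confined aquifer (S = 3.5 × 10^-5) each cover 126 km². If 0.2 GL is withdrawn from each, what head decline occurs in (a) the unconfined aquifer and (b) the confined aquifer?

A = 126 km² = 1.26 × 10^8 m²
ΔV = 0.2 GL = 2 × 10^5 m³
Unconfined: Δh_u = ΔV/(Sy·A) = 2 × 10^5/(0.24 × 1.26 × 10^8) = 0.006614 m
Confined: Δh_c = ΔV/(S·A) = 2 × 10^5/(3.5 × 10^-5 × 1.26 × 10^8) = 45.35 m

Δh_u ≈ 0.00661 m; Δh_c ≈ 45.4 m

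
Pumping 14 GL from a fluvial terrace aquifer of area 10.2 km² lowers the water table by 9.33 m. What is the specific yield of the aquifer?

Sy ≈ 0.15

A = 10.2 km² = 1.02 × 10^7 m²
ΔV = 14 GL = 1.4 × 10^7 m³
Sy = ΔV / (A × Δh) = 1.4 × 10^7 m³ / (1.02 × 10^7 m² × 9.33 m) = 0.1471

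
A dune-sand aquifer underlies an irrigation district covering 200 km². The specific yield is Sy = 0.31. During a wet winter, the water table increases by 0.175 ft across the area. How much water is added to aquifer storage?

A = 200 km² = 2 × 10^8 m²
Δh = 0.175 ft = 0.05334 m
ΔV = Sy × A × Δh = 0.31 × 2 × 10^8 m² × 0.05334 m = 3.307 × 10^6 m³

ΔV ≈ 3.31 × 10^6 m³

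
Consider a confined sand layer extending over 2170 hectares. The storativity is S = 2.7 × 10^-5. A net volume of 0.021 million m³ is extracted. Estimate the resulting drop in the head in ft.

A = 2170 hectares = 2.17 × 10^7 m²
ΔV = 0.021 million m³ = 21000 m³
Δh = ΔV / (S × A) = 21000 m³ / (2.7 × 10^-5 × 2.17 × 10^7 m²) = 35.84 m
Δh = 35.84 m = 117.6 ft

Δh ≈ 118 ft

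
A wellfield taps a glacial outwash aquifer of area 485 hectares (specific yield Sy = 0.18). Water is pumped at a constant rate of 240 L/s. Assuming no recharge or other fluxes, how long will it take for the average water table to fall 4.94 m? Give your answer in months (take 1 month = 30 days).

A = 485 hectares = 4.85 × 10^6 m²
ΔV = Sy × A × Δh = 0.18 × 4.85 × 10^6 × 4.94 = 4.313 × 10^6 m³
Q = 240 L/s = 20740 m³/d
t = ΔV / Q = 4.313 × 10^6 m³ / 20740 m³/d = 208 d
t = 208 d ≈ 6.933 months

t ≈ 6.93 months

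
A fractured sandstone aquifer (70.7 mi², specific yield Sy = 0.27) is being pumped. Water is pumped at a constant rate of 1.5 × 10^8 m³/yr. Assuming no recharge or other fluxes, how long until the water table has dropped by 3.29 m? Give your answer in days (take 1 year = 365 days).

A = 70.7 mi² = 1.831 × 10^8 m²
ΔV = Sy × A × Δh = 0.27 × 1.831 × 10^8 × 3.29 = 1.627 × 10^8 m³
Q = 1.5 × 10^8 m³/yr = 4.11 × 10^5 m³/d
t = ΔV / Q = 1.627 × 10^8 m³ / 4.11 × 10^5 m³/d = 395.8 d

t ≈ 396 days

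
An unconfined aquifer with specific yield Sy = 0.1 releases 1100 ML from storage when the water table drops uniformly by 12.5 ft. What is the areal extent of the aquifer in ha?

A ≈ 289 ha

Δh = 12.5 ft = 3.81 m
ΔV = 1100 ML = 1.1 × 10^6 m³
A = ΔV / (Sy × Δh) = 1.1 × 10^6 / (0.1 × 3.81) = 2.887 × 10^6 m²
A = 2.887 × 10^6 m² = 288.7 ha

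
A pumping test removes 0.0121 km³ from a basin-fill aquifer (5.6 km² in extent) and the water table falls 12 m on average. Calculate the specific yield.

Sy ≈ 0.18

A = 5.6 km² = 5.6 × 10^6 m²
ΔV = 0.0121 km³ = 1.21 × 10^7 m³
Sy = ΔV / (A × Δh) = 1.21 × 10^7 m³ / (5.6 × 10^6 m² × 12 m) = 0.1801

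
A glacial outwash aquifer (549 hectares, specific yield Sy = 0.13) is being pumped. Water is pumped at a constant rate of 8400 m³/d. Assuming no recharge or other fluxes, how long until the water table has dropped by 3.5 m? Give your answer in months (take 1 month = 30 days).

A = 549 hectares = 5.49 × 10^6 m²
ΔV = Sy × A × Δh = 0.13 × 5.49 × 10^6 × 3.5 = 2.498 × 10^6 m³
t = ΔV / Q = 2.498 × 10^6 m³ / 8400 m³/d = 297.4 d
t = 297.4 d ≈ 9.912 months

t ≈ 9.91 months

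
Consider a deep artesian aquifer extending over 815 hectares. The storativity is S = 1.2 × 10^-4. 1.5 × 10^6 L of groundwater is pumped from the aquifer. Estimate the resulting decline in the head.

Δh ≈ 1.53 m

A = 815 hectares = 8.15 × 10^6 m²
ΔV = 1.5 × 10^6 L = 1500 m³
Δh = ΔV / (S × A) = 1500 m³ / (1.2 × 10^-4 × 8.15 × 10^6 m²) = 1.534 m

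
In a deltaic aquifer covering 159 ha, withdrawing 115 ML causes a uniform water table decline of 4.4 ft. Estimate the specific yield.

A = 159 ha = 1.59 × 10^6 m²
Δh = 4.4 ft = 1.341 m
ΔV = 115 ML = 1.15 × 10^5 m³
Sy = ΔV / (A × Δh) = 1.15 × 10^5 m³ / (1.59 × 10^6 m² × 1.341 m) = 0.05393

Sy ≈ 0.054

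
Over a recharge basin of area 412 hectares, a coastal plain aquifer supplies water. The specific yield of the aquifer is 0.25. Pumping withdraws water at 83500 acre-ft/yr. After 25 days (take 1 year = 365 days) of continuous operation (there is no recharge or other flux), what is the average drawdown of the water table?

Δh ≈ 6.85 m

A = 412 hectares = 4.12 × 10^6 m²
Q = 83500 acre-ft/yr = 2.822 × 10^5 m³/d
ΔV = Q × t = 2.822 × 10^5 m³/d × 25 d = 7.055 × 10^6 m³
Δh = ΔV / (Sy × A) = 7.055 × 10^6 / (0.25 × 4.12 × 10^6) = 6.849 m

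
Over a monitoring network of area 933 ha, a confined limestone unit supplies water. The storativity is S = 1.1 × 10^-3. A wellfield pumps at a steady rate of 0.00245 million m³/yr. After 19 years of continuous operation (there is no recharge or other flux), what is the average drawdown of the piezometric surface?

Δh ≈ 4.54 m

A = 933 ha = 9.33 × 10^6 m²
Q = 0.00245 million m³/yr = 6.712 m³/d
t = 19 years = 6935 d
ΔV = Q × t = 6.712 m³/d × 6935 d = 46550 m³
Δh = ΔV / (S × A) = 46550 / (0.0011 × 9.33 × 10^6) = 4.536 m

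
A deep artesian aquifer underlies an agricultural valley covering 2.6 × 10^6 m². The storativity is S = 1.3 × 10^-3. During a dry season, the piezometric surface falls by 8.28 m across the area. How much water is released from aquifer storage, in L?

ΔV = S × A × Δh = 0.0013 × 2.6 × 10^6 m² × 8.28 m = 27990 m³
ΔV = 27990 m³ = 2.799 × 10^7 L

ΔV ≈ 2.8 × 10^7 L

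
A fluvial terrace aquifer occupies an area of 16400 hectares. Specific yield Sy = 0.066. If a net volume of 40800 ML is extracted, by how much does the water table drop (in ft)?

A = 16400 hectares = 1.64 × 10^8 m²
ΔV = 40800 ML = 4.08 × 10^7 m³
Δh = ΔV / (Sy × A) = 4.08 × 10^7 m³ / (0.066 × 1.64 × 10^8 m²) = 3.769 m
Δh = 3.769 m = 12.37 ft

Δh ≈ 12.4 ft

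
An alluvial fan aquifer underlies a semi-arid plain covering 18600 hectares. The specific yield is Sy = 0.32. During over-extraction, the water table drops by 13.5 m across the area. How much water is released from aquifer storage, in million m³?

A = 18600 hectares = 1.86 × 10^8 m²
ΔV = Sy × A × Δh = 0.32 × 1.86 × 10^8 m² × 13.5 m = 8.035 × 10^8 m³
ΔV = 8.035 × 10^8 m³ = 803.5 million m³

ΔV ≈ 804 million m³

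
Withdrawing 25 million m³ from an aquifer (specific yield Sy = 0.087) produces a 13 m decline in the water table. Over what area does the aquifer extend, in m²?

ΔV = 25 million m³ = 2.5 × 10^7 m³
A = ΔV / (Sy × Δh) = 2.5 × 10^7 / (0.087 × 13) = 2.21 × 10^7 m²

A ≈ 2.21 × 10^7 m²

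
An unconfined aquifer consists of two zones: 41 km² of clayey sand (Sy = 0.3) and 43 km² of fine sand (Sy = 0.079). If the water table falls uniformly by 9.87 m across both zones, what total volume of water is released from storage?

ΔV ≈ 1.55 × 10^8 m³

A₁ = 41 km² = 4.1 × 10^7 m²; A₂ = 43 km² = 4.3 × 10^7 m²
ΔV₁ = 0.3 × 4.1 × 10^7 × 9.87 = 1.214 × 10^8 m³
ΔV₂ = 0.079 × 4.3 × 10^7 × 9.87 = 3.353 × 10^7 m³
ΔV = ΔV₁ + ΔV₂ = 1.549 × 10^8 m³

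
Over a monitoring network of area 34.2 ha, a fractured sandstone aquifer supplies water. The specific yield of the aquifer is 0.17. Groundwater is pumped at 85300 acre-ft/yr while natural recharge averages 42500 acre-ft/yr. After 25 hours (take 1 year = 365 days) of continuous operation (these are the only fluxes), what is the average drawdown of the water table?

Δh ≈ 2.59 m

A = 34.2 ha = 3.42 × 10^5 m²
Net abstraction = 85300 − 42500 = 42800 acre-ft/yr
Q_net = 42800 acre-ft/yr = 1.446 × 10^5 m³/d
t = 25 hours = 1.042 d
ΔV = Q × t = 1.446 × 10^5 m³/d × 1.042 d = 1.507 × 10^5 m³
Δh = ΔV / (Sy × A) = 1.507 × 10^5 / (0.17 × 3.42 × 10^5) = 2.591 m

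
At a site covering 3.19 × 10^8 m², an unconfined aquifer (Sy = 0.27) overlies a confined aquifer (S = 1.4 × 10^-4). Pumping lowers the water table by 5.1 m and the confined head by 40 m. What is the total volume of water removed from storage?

ΔV ≈ 4.41 × 10^8 m³

Unconfined: ΔV_u = Sy × A × Δh_u = 0.27 × 3.19 × 10^8 × 5.1 = 4.393 × 10^8 m³
Confined: ΔV_c = S × A × Δh_c = 1.4 × 10^-4 × 3.19 × 10^8 × 40 = 1.786 × 10^6 m³
Total ΔV = 4.393 × 10^8 + 1.786 × 10^6 = 4.41 × 10^8 m³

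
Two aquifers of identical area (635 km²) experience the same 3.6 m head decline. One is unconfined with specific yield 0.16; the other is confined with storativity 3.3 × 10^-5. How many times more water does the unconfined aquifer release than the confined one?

A = 635 km² = 6.35 × 10^8 m²
Unconfined: ΔV_u = Sy × A × Δh = 0.16 × 6.35 × 10^8 × 3.6 = 3.658 × 10^8 m³
Confined: ΔV_c = S × A × Δh = 3.3 × 10^-5 × 6.35 × 10^8 × 3.6 = 75440 m³
Ratio = ΔV_u / ΔV_c = Sy / S = 0.16 / 3.3 × 10^-5 = 4848

ΔV_u / ΔV_c ≈ 4850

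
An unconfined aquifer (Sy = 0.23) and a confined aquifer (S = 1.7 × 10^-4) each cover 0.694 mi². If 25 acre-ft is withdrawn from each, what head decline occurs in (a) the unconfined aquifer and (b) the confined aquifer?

Δh_u ≈ 0.0746 m; Δh_c ≈ 101 m

A = 0.694 mi² = 1.797 × 10^6 m²
ΔV = 25 acre-ft = 30840 m³
Unconfined: Δh_u = ΔV/(Sy·A) = 30840/(0.23 × 1.797 × 10^6) = 0.07459 m
Confined: Δh_c = ΔV/(S·A) = 30840/(1.7 × 10^-4 × 1.797 × 10^6) = 100.9 m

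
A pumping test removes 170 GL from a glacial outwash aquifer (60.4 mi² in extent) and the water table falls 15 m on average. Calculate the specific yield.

A = 60.4 mi² = 1.564 × 10^8 m²
ΔV = 170 GL = 1.7 × 10^8 m³
Sy = ΔV / (A × Δh) = 1.7 × 10^8 m³ / (1.564 × 10^8 m² × 15 m) = 0.07245

Sy ≈ 0.072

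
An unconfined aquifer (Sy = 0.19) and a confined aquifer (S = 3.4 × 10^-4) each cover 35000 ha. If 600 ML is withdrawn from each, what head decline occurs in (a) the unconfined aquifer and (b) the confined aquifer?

Δh_u ≈ 0.00902 m; Δh_c ≈ 5.04 m

A = 35000 ha = 3.5 × 10^8 m²
ΔV = 600 ML = 6 × 10^5 m³
Unconfined: Δh_u = ΔV/(Sy·A) = 6 × 10^5/(0.19 × 3.5 × 10^8) = 0.009023 m
Confined: Δh_c = ΔV/(S·A) = 6 × 10^5/(3.4 × 10^-4 × 3.5 × 10^8) = 5.042 m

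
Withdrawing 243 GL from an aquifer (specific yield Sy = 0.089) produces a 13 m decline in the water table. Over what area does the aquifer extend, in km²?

ΔV = 243 GL = 2.43 × 10^8 m³
A = ΔV / (Sy × Δh) = 2.43 × 10^8 / (0.089 × 13) = 2.1 × 10^8 m²
A = 2.1 × 10^8 m² = 210 km²

A ≈ 210 km²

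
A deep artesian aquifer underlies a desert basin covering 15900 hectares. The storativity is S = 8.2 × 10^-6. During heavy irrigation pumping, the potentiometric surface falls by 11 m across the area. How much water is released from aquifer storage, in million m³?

A = 15900 hectares = 1.59 × 10^8 m²
ΔV = S × A × Δh = 8.2 × 10^-6 × 1.59 × 10^8 m² × 11 m = 14340 m³
ΔV = 14340 m³ = 0.01434 million m³

ΔV ≈ 0.0143 million m³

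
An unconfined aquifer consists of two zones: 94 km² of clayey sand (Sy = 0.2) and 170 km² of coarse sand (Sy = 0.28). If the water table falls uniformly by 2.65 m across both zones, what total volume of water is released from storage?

ΔV ≈ 1.76 × 10^8 m³

A₁ = 94 km² = 9.4 × 10^7 m²; A₂ = 170 km² = 1.7 × 10^8 m²
ΔV₁ = 0.2 × 9.4 × 10^7 × 2.65 = 4.982 × 10^7 m³
ΔV₂ = 0.28 × 1.7 × 10^8 × 2.65 = 1.261 × 10^8 m³
ΔV = ΔV₁ + ΔV₂ = 1.76 × 10^8 m³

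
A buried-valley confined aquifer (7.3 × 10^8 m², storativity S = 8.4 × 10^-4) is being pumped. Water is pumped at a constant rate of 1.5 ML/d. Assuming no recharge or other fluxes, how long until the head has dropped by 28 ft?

Δh = 28 ft = 8.534 m
ΔV = S × A × Δh = 8.4 × 10^-4 × 7.3 × 10^8 × 8.534 = 5.233 × 10^6 m³
Q = 1.5 ML/d = 1500 m³/d
t = ΔV / Q = 5.233 × 10^6 m³ / 1500 m³/d = 3489 d

t ≈ 3490 days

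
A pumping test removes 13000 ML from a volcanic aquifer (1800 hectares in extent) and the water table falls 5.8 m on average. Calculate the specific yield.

A = 1800 hectares = 1.8 × 10^7 m²
ΔV = 13000 ML = 1.3 × 10^7 m³
Sy = ΔV / (A × Δh) = 1.3 × 10^7 m³ / (1.8 × 10^7 m² × 5.8 m) = 0.1245

Sy ≈ 0.12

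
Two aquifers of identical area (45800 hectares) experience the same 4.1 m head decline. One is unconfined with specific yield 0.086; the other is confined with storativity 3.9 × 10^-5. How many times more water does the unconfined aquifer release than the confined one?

A = 45800 hectares = 4.58 × 10^8 m²
Unconfined: ΔV_u = Sy × A × Δh = 0.086 × 4.58 × 10^8 × 4.1 = 1.615 × 10^8 m³
Confined: ΔV_c = S × A × Δh = 3.9 × 10^-5 × 4.58 × 10^8 × 4.1 = 73230 m³
Ratio = ΔV_u / ΔV_c = Sy / S = 0.086 / 3.9 × 10^-5 = 2205

ΔV_u / ΔV_c ≈ 2210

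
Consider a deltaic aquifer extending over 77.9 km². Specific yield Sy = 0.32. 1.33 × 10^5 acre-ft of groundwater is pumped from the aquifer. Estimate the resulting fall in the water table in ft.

Δh ≈ 21.6 ft

A = 77.9 km² = 7.79 × 10^7 m²
ΔV = 1.33 × 10^5 acre-ft = 1.641 × 10^8 m³
Δh = ΔV / (Sy × A) = 1.641 × 10^8 m³ / (0.32 × 7.79 × 10^7 m²) = 6.581 m
Δh = 6.581 m = 21.59 ft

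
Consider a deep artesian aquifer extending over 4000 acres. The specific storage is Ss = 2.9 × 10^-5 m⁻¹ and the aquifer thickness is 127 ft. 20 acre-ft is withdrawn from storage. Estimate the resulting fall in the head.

b = 127 ft = 38.71 m
S = Ss × b = 2.9 × 10^-5 m⁻¹ × 38.71 m = 1.123 × 10^-3
A = 4000 acres = 1.619 × 10^7 m²
ΔV = 20 acre-ft = 24670 m³
Δh = ΔV / (S × A) = 24670 m³ / (0.001123 × 1.619 × 10^7 m²) = 1.358 m

Δh ≈ 1.36 m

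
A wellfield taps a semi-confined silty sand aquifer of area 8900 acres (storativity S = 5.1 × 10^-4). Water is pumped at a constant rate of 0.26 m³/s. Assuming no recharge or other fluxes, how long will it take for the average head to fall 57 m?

A = 8900 acres = 3.602 × 10^7 m²
ΔV = S × A × Δh = 5.1 × 10^-4 × 3.602 × 10^7 × 57 = 1.047 × 10^6 m³
Q = 0.26 m³/s = 22460 m³/d
t = ΔV / Q = 1.047 × 10^6 m³ / 22460 m³/d = 46.61 d

t ≈ 46.6 days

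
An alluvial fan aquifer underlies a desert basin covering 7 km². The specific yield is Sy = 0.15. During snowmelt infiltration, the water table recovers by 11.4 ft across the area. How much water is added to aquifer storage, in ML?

ΔV ≈ 3650 ML

A = 7 km² = 7 × 10^6 m²
Δh = 11.4 ft = 3.475 m
ΔV = Sy × A × Δh = 0.15 × 7 × 10^6 m² × 3.475 m = 3.648 × 10^6 m³
ΔV = 3.648 × 10^6 m³ = 3648 ML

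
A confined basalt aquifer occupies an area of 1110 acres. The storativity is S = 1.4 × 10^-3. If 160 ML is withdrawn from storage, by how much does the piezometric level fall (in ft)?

A = 1110 acres = 4.492 × 10^6 m²
ΔV = 160 ML = 1.6 × 10^5 m³
Δh = ΔV / (S × A) = 1.6 × 10^5 m³ / (0.0014 × 4.492 × 10^6 m²) = 25.44 m
Δh = 25.44 m = 83.47 ft

Δh ≈ 83.5 ft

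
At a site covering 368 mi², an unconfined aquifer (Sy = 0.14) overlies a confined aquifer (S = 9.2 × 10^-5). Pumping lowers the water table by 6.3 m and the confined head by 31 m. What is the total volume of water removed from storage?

A = 368 mi² = 9.531 × 10^8 m²
Unconfined: ΔV_u = Sy × A × Δh_u = 0.14 × 9.531 × 10^8 × 6.3 = 8.406 × 10^8 m³
Confined: ΔV_c = S × A × Δh_c = 9.2 × 10^-5 × 9.531 × 10^8 × 31 = 2.718 × 10^6 m³
Total ΔV = 8.406 × 10^8 + 2.718 × 10^6 = 8.434 × 10^8 m³

ΔV ≈ 8.43 × 10^8 m³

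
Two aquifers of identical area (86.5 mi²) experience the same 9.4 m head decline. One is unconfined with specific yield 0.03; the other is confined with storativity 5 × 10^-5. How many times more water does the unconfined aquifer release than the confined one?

ΔV_u / ΔV_c ≈ 600

A = 86.5 mi² = 2.24 × 10^8 m²
Unconfined: ΔV_u = Sy × A × Δh = 0.03 × 2.24 × 10^8 × 9.4 = 6.318 × 10^7 m³
Confined: ΔV_c = S × A × Δh = 5 × 10^-5 × 2.24 × 10^8 × 9.4 = 1.053 × 10^5 m³
Ratio = ΔV_u / ΔV_c = Sy / S = 0.03 / 5 × 10^-5 = 600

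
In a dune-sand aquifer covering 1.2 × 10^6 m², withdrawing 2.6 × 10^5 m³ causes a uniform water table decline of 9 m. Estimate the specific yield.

Sy ≈ 0.024

Sy = ΔV / (A × Δh) = 2.6 × 10^5 m³ / (1.2 × 10^6 m² × 9 m) = 0.02407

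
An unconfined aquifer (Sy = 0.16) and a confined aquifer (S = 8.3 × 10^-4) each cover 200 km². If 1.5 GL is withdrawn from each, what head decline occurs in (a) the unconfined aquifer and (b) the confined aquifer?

Δh_u ≈ 0.0469 m; Δh_c ≈ 9.04 m

A = 200 km² = 2 × 10^8 m²
ΔV = 1.5 GL = 1.5 × 10^6 m³
Unconfined: Δh_u = ΔV/(Sy·A) = 1.5 × 10^6/(0.16 × 2 × 10^8) = 0.04688 m
Confined: Δh_c = ΔV/(S·A) = 1.5 × 10^6/(8.3 × 10^-4 × 2 × 10^8) = 9.036 m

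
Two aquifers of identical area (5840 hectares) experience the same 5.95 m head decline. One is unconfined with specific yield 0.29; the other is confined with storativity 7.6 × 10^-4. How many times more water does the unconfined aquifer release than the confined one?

A = 5840 hectares = 5.84 × 10^7 m²
Unconfined: ΔV_u = Sy × A × Δh = 0.29 × 5.84 × 10^7 × 5.95 = 1.008 × 10^8 m³
Confined: ΔV_c = S × A × Δh = 7.6 × 10^-4 × 5.84 × 10^7 × 5.95 = 2.641 × 10^5 m³
Ratio = ΔV_u / ΔV_c = Sy / S = 0.29 / 7.6 × 10^-4 = 381.6

ΔV_u / ΔV_c ≈ 382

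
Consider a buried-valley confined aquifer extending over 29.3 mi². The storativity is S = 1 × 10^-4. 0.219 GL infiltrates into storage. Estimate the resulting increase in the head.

Δh ≈ 28.9 m

A = 29.3 mi² = 7.589 × 10^7 m²
ΔV = 0.219 GL = 2.19 × 10^5 m³
Δh = ΔV / (S × A) = 2.19 × 10^5 m³ / (1 × 10^-4 × 7.589 × 10^7 m²) = 28.86 m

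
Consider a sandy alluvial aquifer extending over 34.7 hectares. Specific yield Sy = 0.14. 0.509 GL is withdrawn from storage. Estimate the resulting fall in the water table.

A = 34.7 hectares = 3.47 × 10^5 m²
ΔV = 0.509 GL = 5.09 × 10^5 m³
Δh = ΔV / (Sy × A) = 5.09 × 10^5 m³ / (0.14 × 3.47 × 10^5 m²) = 10.48 m

Δh ≈ 10.5 m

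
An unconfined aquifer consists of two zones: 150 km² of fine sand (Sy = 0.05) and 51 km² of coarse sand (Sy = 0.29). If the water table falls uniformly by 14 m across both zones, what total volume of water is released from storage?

A₁ = 150 km² = 1.5 × 10^8 m²; A₂ = 51 km² = 5.1 × 10^7 m²
ΔV₁ = 0.05 × 1.5 × 10^8 × 14 = 1.05 × 10^8 m³
ΔV₂ = 0.29 × 5.1 × 10^7 × 14 = 2.071 × 10^8 m³
ΔV = ΔV₁ + ΔV₂ = 3.121 × 10^8 m³

ΔV ≈ 3.12 × 10^8 m³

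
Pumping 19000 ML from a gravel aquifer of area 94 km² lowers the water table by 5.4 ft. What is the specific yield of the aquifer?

A = 94 km² = 9.4 × 10^7 m²
Δh = 5.4 ft = 1.646 m
ΔV = 19000 ML = 1.9 × 10^7 m³
Sy = ΔV / (A × Δh) = 1.9 × 10^7 m³ / (9.4 × 10^7 m² × 1.646 m) = 0.1228

Sy ≈ 0.12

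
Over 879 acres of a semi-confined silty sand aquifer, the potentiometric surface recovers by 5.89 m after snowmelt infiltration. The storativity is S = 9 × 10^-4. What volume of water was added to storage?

ΔV ≈ 18900 m³

A = 879 acres = 3.557 × 10^6 m²
ΔV = S × A × Δh = 9 × 10^-4 × 3.557 × 10^6 m² × 5.89 m = 18860 m³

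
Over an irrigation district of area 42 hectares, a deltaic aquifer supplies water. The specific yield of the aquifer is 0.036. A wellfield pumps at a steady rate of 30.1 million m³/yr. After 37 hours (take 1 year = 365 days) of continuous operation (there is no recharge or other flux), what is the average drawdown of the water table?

Δh ≈ 8.41 m

A = 42 hectares = 4.2 × 10^5 m²
Q = 30.1 million m³/yr = 82470 m³/d
t = 37 hours = 1.542 d
ΔV = Q × t = 82470 m³/d × 1.542 d = 1.271 × 10^5 m³
Δh = ΔV / (Sy × A) = 1.271 × 10^5 / (0.036 × 4.2 × 10^5) = 8.408 m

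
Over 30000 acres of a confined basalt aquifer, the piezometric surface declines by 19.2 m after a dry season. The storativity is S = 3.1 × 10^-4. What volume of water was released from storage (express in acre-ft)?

A = 30000 acres = 1.214 × 10^8 m²
ΔV = S × A × Δh = 3.1 × 10^-4 × 1.214 × 10^8 m² × 19.2 m = 7.226 × 10^5 m³
ΔV = 7.226 × 10^5 m³ = 585.8 acre-ft

ΔV ≈ 586 acre-ft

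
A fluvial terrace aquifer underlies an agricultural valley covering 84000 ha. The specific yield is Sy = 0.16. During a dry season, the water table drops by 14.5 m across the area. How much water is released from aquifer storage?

A = 84000 ha = 8.4 × 10^8 m²
ΔV = Sy × A × Δh = 0.16 × 8.4 × 10^8 m² × 14.5 m = 1.949 × 10^9 m³

ΔV ≈ 1.95 × 10^9 m³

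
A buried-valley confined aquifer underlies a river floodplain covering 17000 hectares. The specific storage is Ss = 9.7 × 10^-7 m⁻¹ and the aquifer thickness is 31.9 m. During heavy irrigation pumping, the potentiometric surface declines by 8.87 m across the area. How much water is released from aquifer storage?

ΔV ≈ 46700 m³

S = Ss × b = 9.7 × 10^-7 m⁻¹ × 31.9 m = 3.094 × 10^-5
A = 17000 hectares = 1.7 × 10^8 m²
ΔV = S × A × Δh = 3.094 × 10^-5 × 1.7 × 10^8 m² × 8.87 m = 46660 m³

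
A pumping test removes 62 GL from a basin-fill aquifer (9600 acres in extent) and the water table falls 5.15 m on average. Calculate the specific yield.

Sy ≈ 0.31

A = 9600 acres = 3.885 × 10^7 m²
ΔV = 62 GL = 6.2 × 10^7 m³
Sy = ΔV / (A × Δh) = 6.2 × 10^7 m³ / (3.885 × 10^7 m² × 5.15 m) = 0.3099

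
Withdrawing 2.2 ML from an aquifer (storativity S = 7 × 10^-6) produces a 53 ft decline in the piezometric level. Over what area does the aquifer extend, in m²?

Δh = 53 ft = 16.15 m
ΔV = 2.2 ML = 2200 m³
A = ΔV / (S × Δh) = 2200 / (7 × 10^-6 × 16.15) = 1.946 × 10^7 m²

A ≈ 1.95 × 10^7 m²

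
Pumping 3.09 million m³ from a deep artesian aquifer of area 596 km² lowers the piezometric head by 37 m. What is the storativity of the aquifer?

A = 596 km² = 5.96 × 10^8 m²
ΔV = 3.09 million m³ = 3.09 × 10^6 m³
S = ΔV / (A × Δh) = 3.09 × 10^6 m³ / (5.96 × 10^8 m² × 37 m) = 1.401 × 10^-4

S ≈ 1.4 × 10^-4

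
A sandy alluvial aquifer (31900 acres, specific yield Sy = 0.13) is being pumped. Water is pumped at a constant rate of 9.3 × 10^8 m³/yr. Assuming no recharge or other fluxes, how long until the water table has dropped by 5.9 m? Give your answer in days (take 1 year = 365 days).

t ≈ 38.9 days

A = 31900 acres = 1.291 × 10^8 m²
ΔV = Sy × A × Δh = 0.13 × 1.291 × 10^8 × 5.9 = 9.902 × 10^7 m³
Q = 9.3 × 10^8 m³/yr = 2.548 × 10^6 m³/d
t = ΔV / Q = 9.902 × 10^7 m³ / 2.548 × 10^6 m³/d = 38.86 d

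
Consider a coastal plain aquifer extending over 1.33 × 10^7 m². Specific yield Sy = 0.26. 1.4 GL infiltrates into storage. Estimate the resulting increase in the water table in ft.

Δh ≈ 1.33 ft

ΔV = 1.4 GL = 1.4 × 10^6 m³
Δh = ΔV / (Sy × A) = 1.4 × 10^6 m³ / (0.26 × 1.33 × 10^7 m²) = 0.4049 m
Δh = 0.4049 m = 1.328 ft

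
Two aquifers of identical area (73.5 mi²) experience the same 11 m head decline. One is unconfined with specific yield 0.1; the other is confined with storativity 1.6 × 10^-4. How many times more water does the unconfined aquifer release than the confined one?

A = 73.5 mi² = 1.904 × 10^8 m²
Unconfined: ΔV_u = Sy × A × Δh = 0.1 × 1.904 × 10^8 × 11 = 2.094 × 10^8 m³
Confined: ΔV_c = S × A × Δh = 1.6 × 10^-4 × 1.904 × 10^8 × 11 = 3.35 × 10^5 m³
Ratio = ΔV_u / ΔV_c = Sy / S = 0.1 / 1.6 × 10^-4 = 625

ΔV_u / ΔV_c ≈ 625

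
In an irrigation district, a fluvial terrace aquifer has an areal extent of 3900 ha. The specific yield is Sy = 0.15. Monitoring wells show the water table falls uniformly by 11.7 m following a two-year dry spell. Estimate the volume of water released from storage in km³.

A = 3900 ha = 3.9 × 10^7 m²
ΔV = Sy × A × Δh = 0.15 × 3.9 × 10^7 m² × 11.7 m = 6.845 × 10^7 m³
ΔV = 6.845 × 10^7 m³ = 0.06845 km³

ΔV ≈ 0.0684 km³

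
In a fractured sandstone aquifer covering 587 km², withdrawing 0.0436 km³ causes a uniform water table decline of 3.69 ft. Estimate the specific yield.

Sy ≈ 0.066

A = 587 km² = 5.87 × 10^8 m²
Δh = 3.69 ft = 1.125 m
ΔV = 0.0436 km³ = 4.36 × 10^7 m³
Sy = ΔV / (A × Δh) = 4.36 × 10^7 m³ / (5.87 × 10^8 m² × 1.125 m) = 0.06604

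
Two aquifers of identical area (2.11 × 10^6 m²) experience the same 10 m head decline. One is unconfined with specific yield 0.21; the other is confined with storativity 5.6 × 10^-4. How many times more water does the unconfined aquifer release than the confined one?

ΔV_u / ΔV_c ≈ 375

Unconfined: ΔV_u = Sy × A × Δh = 0.21 × 2.11 × 10^6 × 10 = 4.431 × 10^6 m³
Confined: ΔV_c = S × A × Δh = 5.6 × 10^-4 × 2.11 × 10^6 × 10 = 11820 m³
Ratio = ΔV_u / ΔV_c = Sy / S = 0.21 / 5.6 × 10^-4 = 375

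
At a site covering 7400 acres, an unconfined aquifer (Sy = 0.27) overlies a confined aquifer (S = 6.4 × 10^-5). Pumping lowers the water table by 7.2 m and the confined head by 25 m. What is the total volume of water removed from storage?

ΔV ≈ 5.83 × 10^7 m³

A = 7400 acres = 2.995 × 10^7 m²
Unconfined: ΔV_u = Sy × A × Δh_u = 0.27 × 2.995 × 10^7 × 7.2 = 5.822 × 10^7 m³
Confined: ΔV_c = S × A × Δh_c = 6.4 × 10^-5 × 2.995 × 10^7 × 25 = 47910 m³
Total ΔV = 5.822 × 10^7 + 47910 = 5.826 × 10^7 m³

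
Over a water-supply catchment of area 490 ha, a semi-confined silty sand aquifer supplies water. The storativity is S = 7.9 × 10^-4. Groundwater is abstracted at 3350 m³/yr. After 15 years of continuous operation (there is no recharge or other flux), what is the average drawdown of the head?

Δh ≈ 13 m

A = 490 ha = 4.9 × 10^6 m²
Q = 3350 m³/yr = 9.178 m³/d
t = 15 years = 5475 d
ΔV = Q × t = 9.178 m³/d × 5475 d = 50250 m³
Δh = ΔV / (S × A) = 50250 / (7.9 × 10^-4 × 4.9 × 10^6) = 12.98 m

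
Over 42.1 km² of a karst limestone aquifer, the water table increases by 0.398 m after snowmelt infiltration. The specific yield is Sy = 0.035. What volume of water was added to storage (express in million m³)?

ΔV ≈ 0.586 million m³

A = 42.1 km² = 4.21 × 10^7 m²
ΔV = Sy × A × Δh = 0.035 × 4.21 × 10^7 m² × 0.398 m = 5.865 × 10^5 m³
ΔV = 5.865 × 10^5 m³ = 0.5865 million m³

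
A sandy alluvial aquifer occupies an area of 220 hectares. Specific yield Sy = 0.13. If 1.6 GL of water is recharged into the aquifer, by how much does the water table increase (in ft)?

Δh ≈ 18.4 ft

A = 220 hectares = 2.2 × 10^6 m²
ΔV = 1.6 GL = 1.6 × 10^6 m³
Δh = ΔV / (Sy × A) = 1.6 × 10^6 m³ / (0.13 × 2.2 × 10^6 m²) = 5.594 m
Δh = 5.594 m = 18.35 ft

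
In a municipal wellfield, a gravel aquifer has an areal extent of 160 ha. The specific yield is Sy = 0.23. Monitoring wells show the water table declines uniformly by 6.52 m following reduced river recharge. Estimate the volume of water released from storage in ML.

ΔV ≈ 2400 ML

A = 160 ha = 1.6 × 10^6 m²
ΔV = Sy × A × Δh = 0.23 × 1.6 × 10^6 m² × 6.52 m = 2.399 × 10^6 m³
ΔV = 2.399 × 10^6 m³ = 2399 ML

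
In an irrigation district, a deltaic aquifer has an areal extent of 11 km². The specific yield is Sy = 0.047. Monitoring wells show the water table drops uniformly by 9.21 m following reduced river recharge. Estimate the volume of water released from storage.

ΔV ≈ 4.76 × 10^6 m³

A = 11 km² = 1.1 × 10^7 m²
ΔV = Sy × A × Δh = 0.047 × 1.1 × 10^7 m² × 9.21 m = 4.762 × 10^6 m³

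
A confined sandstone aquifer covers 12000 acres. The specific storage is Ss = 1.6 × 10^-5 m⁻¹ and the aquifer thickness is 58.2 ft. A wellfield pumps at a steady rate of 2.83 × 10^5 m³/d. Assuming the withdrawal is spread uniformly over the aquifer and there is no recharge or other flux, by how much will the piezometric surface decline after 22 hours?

b = 58.2 ft = 17.74 m
S = Ss × b = 1.6 × 10^-5 m⁻¹ × 17.74 m = 2.838 × 10^-4
A = 12000 acres = 4.856 × 10^7 m²
t = 22 hours = 0.9167 d
ΔV = Q × t = 2.83 × 10^5 m³/d × 0.9167 d = 2.594 × 10^5 m³
Δh = ΔV / (S × A) = 2.594 × 10^5 / (2.838 × 10^-4 × 4.856 × 10^7) = 18.82 m

Δh ≈ 18.8 m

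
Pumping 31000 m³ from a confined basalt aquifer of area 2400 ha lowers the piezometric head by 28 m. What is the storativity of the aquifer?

A = 2400 ha = 2.4 × 10^7 m²
S = ΔV / (A × Δh) = 31000 m³ / (2.4 × 10^7 m² × 28 m) = 4.613 × 10^-5

S ≈ 4.6 × 10^-5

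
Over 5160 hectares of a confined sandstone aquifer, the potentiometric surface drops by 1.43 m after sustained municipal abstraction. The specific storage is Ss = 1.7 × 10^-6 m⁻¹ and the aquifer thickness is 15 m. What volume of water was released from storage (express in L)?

ΔV ≈ 1.88 × 10^6 L

S = Ss × b = 1.7 × 10^-6 m⁻¹ × 15 m = 2.55 × 10^-5
A = 5160 hectares = 5.16 × 10^7 m²
ΔV = S × A × Δh = 2.55 × 10^-5 × 5.16 × 10^7 m² × 1.43 m = 1882 m³
ΔV = 1882 m³ = 1.882 × 10^6 L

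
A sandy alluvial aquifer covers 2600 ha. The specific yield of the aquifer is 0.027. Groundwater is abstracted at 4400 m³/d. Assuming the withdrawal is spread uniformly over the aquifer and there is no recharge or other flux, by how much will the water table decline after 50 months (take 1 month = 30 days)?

Δh ≈ 9.4 m

A = 2600 ha = 2.6 × 10^7 m²
t = 50 months = 1500 d
ΔV = Q × t = 4400 m³/d × 1500 d = 6.6 × 10^6 m³
Δh = ΔV / (Sy × A) = 6.6 × 10^6 / (0.027 × 2.6 × 10^7) = 9.402 m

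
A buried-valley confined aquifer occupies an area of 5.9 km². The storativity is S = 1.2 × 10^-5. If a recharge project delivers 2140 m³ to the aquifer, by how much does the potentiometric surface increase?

Δh ≈ 30.2 m

A = 5.9 km² = 5.9 × 10^6 m²
Δh = ΔV / (S × A) = 2140 m³ / (1.2 × 10^-5 × 5.9 × 10^6 m²) = 30.23 m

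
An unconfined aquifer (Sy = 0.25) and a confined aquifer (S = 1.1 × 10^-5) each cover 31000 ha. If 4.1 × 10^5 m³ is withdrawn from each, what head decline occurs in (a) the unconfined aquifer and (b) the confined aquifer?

A = 31000 ha = 3.1 × 10^8 m²
Unconfined: Δh_u = ΔV/(Sy·A) = 4.1 × 10^5/(0.25 × 3.1 × 10^8) = 0.00529 m
Confined: Δh_c = ΔV/(S·A) = 4.1 × 10^5/(1.1 × 10^-5 × 3.1 × 10^8) = 120.2 m

Δh_u ≈ 0.00529 m; Δh_c ≈ 120 m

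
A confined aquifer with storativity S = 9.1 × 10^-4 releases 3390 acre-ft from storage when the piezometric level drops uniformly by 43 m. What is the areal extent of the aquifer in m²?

A ≈ 1.07 × 10^8 m²

ΔV = 3390 acre-ft = 4.182 × 10^6 m³
A = ΔV / (S × Δh) = 4.182 × 10^6 / (9.1 × 10^-4 × 43) = 1.069 × 10^8 m²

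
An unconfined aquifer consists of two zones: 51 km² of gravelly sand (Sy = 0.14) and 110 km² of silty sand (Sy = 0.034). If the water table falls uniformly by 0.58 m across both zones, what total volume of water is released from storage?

A₁ = 51 km² = 5.1 × 10^7 m²; A₂ = 110 km² = 1.1 × 10^8 m²
ΔV₁ = 0.14 × 5.1 × 10^7 × 0.58 = 4.141 × 10^6 m³
ΔV₂ = 0.034 × 1.1 × 10^8 × 0.58 = 2.169 × 10^6 m³
ΔV = ΔV₁ + ΔV₂ = 6.31 × 10^6 m³

ΔV ≈ 6.31 × 10^6 m³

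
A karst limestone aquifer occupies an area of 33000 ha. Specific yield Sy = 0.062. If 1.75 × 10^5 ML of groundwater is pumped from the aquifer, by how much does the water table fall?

A = 33000 ha = 3.3 × 10^8 m²
ΔV = 1.75 × 10^5 ML = 1.75 × 10^8 m³
Δh = ΔV / (Sy × A) = 1.75 × 10^8 m³ / (0.062 × 3.3 × 10^8 m²) = 8.553 m

Δh ≈ 8.55 m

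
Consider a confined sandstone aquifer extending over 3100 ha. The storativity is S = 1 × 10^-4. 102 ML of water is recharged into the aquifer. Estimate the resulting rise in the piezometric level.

A = 3100 ha = 3.1 × 10^7 m²
ΔV = 102 ML = 1.02 × 10^5 m³
Δh = ΔV / (S × A) = 1.02 × 10^5 m³ / (1 × 10^-4 × 3.1 × 10^7 m²) = 32.9 m

Δh ≈ 32.9 m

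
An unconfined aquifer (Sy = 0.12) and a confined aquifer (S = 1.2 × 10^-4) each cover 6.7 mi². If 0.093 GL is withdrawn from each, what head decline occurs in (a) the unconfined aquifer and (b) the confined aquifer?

Δh_u ≈ 0.0447 m; Δh_c ≈ 44.7 m

A = 6.7 mi² = 1.735 × 10^7 m²
ΔV = 0.093 GL = 93000 m³
Unconfined: Δh_u = ΔV/(Sy·A) = 93000/(0.12 × 1.735 × 10^7) = 0.04466 m
Confined: Δh_c = ΔV/(S·A) = 93000/(1.2 × 10^-4 × 1.735 × 10^7) = 44.66 m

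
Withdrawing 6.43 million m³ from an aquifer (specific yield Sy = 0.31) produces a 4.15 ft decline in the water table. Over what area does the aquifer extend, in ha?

Δh = 4.15 ft = 1.265 m
ΔV = 6.43 million m³ = 6.43 × 10^6 m³
A = ΔV / (Sy × Δh) = 6.43 × 10^6 / (0.31 × 1.265) = 1.64 × 10^7 m²
A = 1.64 × 10^7 m² = 1640 ha

A ≈ 1640 ha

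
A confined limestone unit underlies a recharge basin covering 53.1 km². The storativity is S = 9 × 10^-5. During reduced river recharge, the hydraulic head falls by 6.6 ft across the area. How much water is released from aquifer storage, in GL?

A = 53.1 km² = 5.31 × 10^7 m²
Δh = 6.6 ft = 2.012 m
ΔV = S × A × Δh = 9 × 10^-5 × 5.31 × 10^7 m² × 2.012 m = 9614 m³
ΔV = 9614 m³ = 0.009614 GL

ΔV ≈ 0.00961 GL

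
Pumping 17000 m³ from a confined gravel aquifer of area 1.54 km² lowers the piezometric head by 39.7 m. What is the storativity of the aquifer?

S ≈ 2.8 × 10^-4

A = 1.54 km² = 1.54 × 10^6 m²
S = ΔV / (A × Δh) = 17000 m³ / (1.54 × 10^6 m² × 39.7 m) = 2.781 × 10^-4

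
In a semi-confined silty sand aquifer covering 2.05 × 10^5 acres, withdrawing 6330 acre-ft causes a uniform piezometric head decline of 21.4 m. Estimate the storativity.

A = 2.05 × 10^5 acres = 8.296 × 10^8 m²
ΔV = 6330 acre-ft = 7.808 × 10^6 m³
S = ΔV / (A × Δh) = 7.808 × 10^6 m³ / (8.296 × 10^8 m² × 21.4 m) = 4.398 × 10^-4

S ≈ 4.4 × 10^-4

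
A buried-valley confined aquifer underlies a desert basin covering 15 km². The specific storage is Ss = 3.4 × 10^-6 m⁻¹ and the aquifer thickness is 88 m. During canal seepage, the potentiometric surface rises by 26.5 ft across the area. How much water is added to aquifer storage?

S = Ss × b = 3.4 × 10^-6 m⁻¹ × 88 m = 2.992 × 10^-4
A = 15 km² = 1.5 × 10^7 m²
Δh = 26.5 ft = 8.077 m
ΔV = S × A × Δh = 2.992 × 10^-4 × 1.5 × 10^7 m² × 8.077 m = 36250 m³

ΔV ≈ 36300 m³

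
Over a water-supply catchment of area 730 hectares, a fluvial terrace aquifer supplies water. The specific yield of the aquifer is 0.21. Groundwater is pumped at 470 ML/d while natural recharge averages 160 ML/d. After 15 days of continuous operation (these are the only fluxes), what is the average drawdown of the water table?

A = 730 hectares = 7.3 × 10^6 m²
Net abstraction = 470 − 160 = 310 ML/d
Q_net = 310 ML/d = 3.1 × 10^5 m³/d
ΔV = Q × t = 3.1 × 10^5 m³/d × 15 d = 4.65 × 10^6 m³
Δh = ΔV / (Sy × A) = 4.65 × 10^6 / (0.21 × 7.3 × 10^6) = 3.033 m

Δh ≈ 3.03 m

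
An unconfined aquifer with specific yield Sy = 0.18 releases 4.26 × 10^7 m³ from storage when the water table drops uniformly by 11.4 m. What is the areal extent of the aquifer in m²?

A ≈ 2.08 × 10^7 m²

A = ΔV / (Sy × Δh) = 4.26 × 10^7 / (0.18 × 11.4) = 2.076 × 10^7 m²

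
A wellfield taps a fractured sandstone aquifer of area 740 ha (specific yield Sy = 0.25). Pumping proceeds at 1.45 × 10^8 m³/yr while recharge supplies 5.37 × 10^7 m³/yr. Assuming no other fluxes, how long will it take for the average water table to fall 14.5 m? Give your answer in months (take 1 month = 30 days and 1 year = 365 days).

t ≈ 3.57 months

A = 740 ha = 7.4 × 10^6 m²
ΔV = Sy × A × Δh = 0.25 × 7.4 × 10^6 × 14.5 = 2.683 × 10^7 m³
Net withdrawal = 1.45 × 10^8 − 5.37 × 10^7 = 9.13 × 10^7 m³/yr = 2.501 × 10^5 m³/d
t = ΔV / Q = 2.683 × 10^7 m³ / 2.501 × 10^5 m³/d = 107.2 d
t = 107.2 d ≈ 3.575 months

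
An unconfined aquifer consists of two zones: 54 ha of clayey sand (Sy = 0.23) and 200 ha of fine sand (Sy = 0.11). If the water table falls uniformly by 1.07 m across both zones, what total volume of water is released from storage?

A₁ = 54 ha = 5.4 × 10^5 m²; A₂ = 200 ha = 2 × 10^6 m²
ΔV₁ = 0.23 × 5.4 × 10^5 × 1.07 = 1.329 × 10^5 m³
ΔV₂ = 0.11 × 2 × 10^6 × 1.07 = 2.354 × 10^5 m³
ΔV = ΔV₁ + ΔV₂ = 3.683 × 10^5 m³

ΔV ≈ 3.68 × 10^5 m³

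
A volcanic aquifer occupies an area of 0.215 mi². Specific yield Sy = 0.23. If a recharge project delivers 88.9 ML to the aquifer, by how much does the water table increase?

A = 0.215 mi² = 5.568 × 10^5 m²
ΔV = 88.9 ML = 88900 m³
Δh = ΔV / (Sy × A) = 88900 m³ / (0.23 × 5.568 × 10^5 m²) = 0.6941 m

Δh ≈ 0.694 m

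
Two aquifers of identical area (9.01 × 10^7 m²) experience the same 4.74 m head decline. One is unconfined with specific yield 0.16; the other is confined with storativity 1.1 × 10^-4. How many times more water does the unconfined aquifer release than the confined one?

ΔV_u / ΔV_c ≈ 1450

Unconfined: ΔV_u = Sy × A × Δh = 0.16 × 9.01 × 10^7 × 4.74 = 6.833 × 10^7 m³
Confined: ΔV_c = S × A × Δh = 1.1 × 10^-4 × 9.01 × 10^7 × 4.74 = 46980 m³
Ratio = ΔV_u / ΔV_c = Sy / S = 0.16 / 1.1 × 10^-4 = 1455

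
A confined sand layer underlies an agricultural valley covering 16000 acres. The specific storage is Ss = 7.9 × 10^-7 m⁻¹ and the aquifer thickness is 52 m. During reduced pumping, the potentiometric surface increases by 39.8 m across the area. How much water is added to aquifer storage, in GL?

ΔV ≈ 0.106 GL

S = Ss × b = 7.9 × 10^-7 m⁻¹ × 52 m = 4.108 × 10^-5
A = 16000 acres = 6.475 × 10^7 m²
ΔV = S × A × Δh = 4.108 × 10^-5 × 6.475 × 10^7 m² × 39.8 m = 1.059 × 10^5 m³
ΔV = 1.059 × 10^5 m³ = 0.1059 GL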